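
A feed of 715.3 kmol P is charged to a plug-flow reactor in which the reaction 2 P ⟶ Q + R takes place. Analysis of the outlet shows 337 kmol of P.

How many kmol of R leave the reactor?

For P: n = n₀ − 2ξ → 337 = 715.3 − 2ξ, giving ξ = 189.1 kmol.
Outlet amounts (n = n₀ + ν ξ):
  P: 715.3 − 2(189.1) = 337
  Q: 0 + 1(189.1) = 189.1
  R: 0 + 1(189.1) = 189.1

189 kmol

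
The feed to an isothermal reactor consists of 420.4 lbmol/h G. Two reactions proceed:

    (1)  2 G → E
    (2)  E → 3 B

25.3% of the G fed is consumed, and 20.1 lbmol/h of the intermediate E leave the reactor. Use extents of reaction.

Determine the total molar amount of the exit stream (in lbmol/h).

Conversion of G: G consumed = 2ξ₁ = 0.253 × 420.4 → ξ₁ = 53.18 lbmol/h.
E balance: n_E = 0 + 1ξ₁ − 1ξ₂ = 20.1 → ξ₂ = (1·53.18 − 20.1)/1 = 33.08 lbmol/h.
Outlet amounts (n = n₀ + Σ ν·ξ):
  G: 420.4 − 2(53.18) = 314
  E: 0 + 1(53.18) − 1(33.08) = 20.1
  B: 0 + 3(33.08) = 99.24
Total out = 314 + 20.1 + 99.24 = 433.4 lbmol/h.

433 lbmol/h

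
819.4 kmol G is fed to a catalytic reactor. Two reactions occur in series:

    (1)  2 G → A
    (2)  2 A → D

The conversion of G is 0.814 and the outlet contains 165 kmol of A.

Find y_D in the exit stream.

0.21

Conversion of G: G consumed = 2ξ₁ = 0.814 × 819.4 → ξ₁ = 333.5 kmol.
A balance: n_A = 0 + 1ξ₁ − 2ξ₂ = 165 → ξ₂ = (1·333.5 − 165)/2 = 84.25 kmol.
Outlet amounts (n = n₀ + Σ ν·ξ):
  G: 819.4 − 2(333.5) = 152.4
  A: 0 + 1(333.5) − 2(84.25) = 165
  D: 0 + 1(84.25) = 84.25
Total out = 401.7 kmol; y_D = 84.25 / 401.7 = 0.2098.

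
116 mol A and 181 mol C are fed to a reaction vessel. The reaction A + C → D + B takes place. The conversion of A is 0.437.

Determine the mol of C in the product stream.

130 mol

A reacted = 0.437 × 116 = 50.69 mol; ν_A = −1, so ξ = 50.69/1 = 50.69 mol.
Outlet amounts (n = n₀ + ν ξ):
  A: 116 − 1(50.69) = 65.31
  C: 181 − 1(50.69) = 130.3
  D: 0 + 1(50.69) = 50.69
  B: 0 + 1(50.69) = 50.69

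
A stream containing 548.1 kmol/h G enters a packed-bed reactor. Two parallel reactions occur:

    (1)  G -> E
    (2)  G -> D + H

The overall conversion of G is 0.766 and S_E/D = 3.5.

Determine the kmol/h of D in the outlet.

93.3 kmol/h

Conversion of G: G consumed = 0.766 × 548.1 = 419.8 kmol/h = 1ξ₁ + 1ξ₂.
Selectivity: 1ξ₁ / (1ξ₂) = 3.5 → ξ₁ = 3.5 ξ₂.
Substitute: (1·3.5 + 1) ξ₂ = 419.8 → ξ₂ = 93.3 kmol/h, ξ₁ = 326.5 kmol/h.
Outlet amounts (n = n₀ + Σ ν·ξ):
  G: 548.1 − 1(326.5) − 1(93.3) = 128.3
  E: 0 + 1(326.5) = 326.5
  D: 0 + 1(93.3) = 93.3
  H: 0 + 1(93.3) = 93.3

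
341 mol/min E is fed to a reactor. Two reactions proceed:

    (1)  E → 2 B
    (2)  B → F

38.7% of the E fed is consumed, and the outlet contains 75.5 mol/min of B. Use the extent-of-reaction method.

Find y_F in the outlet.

Conversion of E: E consumed = 1ξ₁ = 0.387 × 341 → ξ₁ = 132 mol/min.
B balance: n_B = 0 + 2ξ₁ − 1ξ₂ = 75.5 → ξ₂ = (2·132 − 75.5)/1 = 188.4 mol/min.
Outlet amounts (n = n₀ + Σ ν·ξ):
  E: 341 − 1(132) = 209
  B: 0 + 2(132) − 1(188.4) = 75.5
  F: 0 + 1(188.4) = 188.4
Total out = 473 mol/min; y_F = 188.4 / 473 = 0.3984.

0.398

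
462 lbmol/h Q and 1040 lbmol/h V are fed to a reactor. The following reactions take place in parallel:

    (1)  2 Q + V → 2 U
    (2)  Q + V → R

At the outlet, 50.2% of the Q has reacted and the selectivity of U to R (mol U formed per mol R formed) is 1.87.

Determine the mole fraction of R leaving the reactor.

Conversion of Q: Q consumed = 0.502 × 462 = 231.9 lbmol/h = 2ξ₁ + 1ξ₂.
Selectivity: 2ξ₁ / (1ξ₂) = 1.87 → ξ₁ = 0.935 ξ₂.
Substitute: (2·0.935 + 1) ξ₂ = 231.9 → ξ₂ = 80.81 lbmol/h, ξ₁ = 75.56 lbmol/h.
Outlet amounts (n = n₀ + Σ ν·ξ):
  Q: 462 − 2(75.56) − 1(80.81) = 230.1
  V: 1040 − 1(75.56) − 1(80.81) = 883.6
  U: 0 + 2(75.56) = 151.1
  R: 0 + 1(80.81) = 80.81
Total out = 1346 lbmol/h; y_R = 80.81 / 1346 = 0.06005.

0.0601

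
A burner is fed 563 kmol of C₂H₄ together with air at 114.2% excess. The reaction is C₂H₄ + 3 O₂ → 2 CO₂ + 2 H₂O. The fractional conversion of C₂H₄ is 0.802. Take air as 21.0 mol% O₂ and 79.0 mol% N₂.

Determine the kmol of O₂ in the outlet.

Stoichiometric O₂ = 3 × 563 = 1689 kmol; O₂ fed = 1689 × 2.142 = 3618 kmol.
N₂ fed = 3618 × 79/21 = 13610 kmol.
Fuel reacted = 0.802 × 563 → ξ = 451.5 kmol.
Outlet (n = n₀ + ν ξ):
  C₂H₄: 563 − 1(451.5) = 111.5
  O₂: 3618 − 3(451.5) = 2263
  N₂: 13610 (inert)
  CO₂: 0 + 2(451.5) = 903.1
  H₂O: 0 + 2(451.5) = 903.1

2260 kmol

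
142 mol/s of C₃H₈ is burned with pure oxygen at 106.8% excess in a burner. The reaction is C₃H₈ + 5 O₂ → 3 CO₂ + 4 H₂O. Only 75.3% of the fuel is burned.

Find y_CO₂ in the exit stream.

Stoichiometric O₂ = 5 × 142 = 710 mol/s; O₂ fed = 710 × 2.068 = 1468 mol/s.
Fuel reacted = 0.753 × 142 → ξ = 106.9 mol/s.
Outlet (n = n₀ + ν ξ):
  C₃H₈: 142 − 1(106.9) = 35.07
  O₂: 1468 − 5(106.9) = 933.6
  CO₂: 0 + 3(106.9) = 320.8
  H₂O: 0 + 4(106.9) = 427.7
Total out = 1717 mol/s; y_CO₂ = 320.8 / 1717 = 0.1868.

0.187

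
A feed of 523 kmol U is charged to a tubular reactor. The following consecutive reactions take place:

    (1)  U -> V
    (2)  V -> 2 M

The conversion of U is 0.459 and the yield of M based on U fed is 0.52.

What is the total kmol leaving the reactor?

659 kmol

Conversion of U: U consumed = 1ξ₁ = 0.459 × 523 → ξ₁ = 240.1 kmol.
Yield of M: 2ξ₂ / 523 = 0.52 → ξ₂ = 136 kmol.
Outlet amounts (n = n₀ + Σ ν·ξ):
  U: 523 − 1(240.1) = 282.9
  V: 0 + 1(240.1) − 1(136) = 104.1
  M: 0 + 2(136) = 272
Total out = 282.9 + 104.1 + 272 = 659 kmol.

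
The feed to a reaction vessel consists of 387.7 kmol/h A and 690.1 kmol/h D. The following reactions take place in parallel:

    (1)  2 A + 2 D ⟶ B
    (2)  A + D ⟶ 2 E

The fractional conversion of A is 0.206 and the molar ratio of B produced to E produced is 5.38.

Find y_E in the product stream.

Conversion of A: A consumed = 0.206 × 387.7 = 79.87 kmol/h = 2ξ₁ + 1ξ₂.
Selectivity: 1ξ₁ / (2ξ₂) = 5.38 → ξ₁ = 10.76 ξ₂.
Substitute: (2·10.76 + 1) ξ₂ = 79.87 → ξ₂ = 3.546 kmol/h, ξ₁ = 38.16 kmol/h.
Outlet amounts (n = n₀ + Σ ν·ξ):
  A: 387.7 − 2(38.16) − 1(3.546) = 307.8
  D: 690.1 − 2(38.16) − 1(3.546) = 610.2
  B: 0 + 1(38.16) = 38.16
  E: 0 + 2(3.546) = 7.093
Total out = 963.3 kmol/h; y_E = 7.093 / 963.3 = 0.007363.

0.00736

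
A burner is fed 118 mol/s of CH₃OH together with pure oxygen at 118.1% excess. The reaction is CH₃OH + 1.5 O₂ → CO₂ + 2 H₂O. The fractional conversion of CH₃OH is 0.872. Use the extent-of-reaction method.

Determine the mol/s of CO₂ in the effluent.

Stoichiometric O₂ = 1.5 × 118 = 177 mol/s; O₂ fed = 177 × 2.181 = 386 mol/s.
Fuel reacted = 0.872 × 118 → ξ = 102.9 mol/s.
Outlet (n = n₀ + ν ξ):
  CH₃OH: 118 − 1(102.9) = 15.1
  O₂: 386 − 1.5(102.9) = 231.7
  CO₂: 0 + 1(102.9) = 102.9
  H₂O: 0 + 2(102.9) = 205.8

103 mol/s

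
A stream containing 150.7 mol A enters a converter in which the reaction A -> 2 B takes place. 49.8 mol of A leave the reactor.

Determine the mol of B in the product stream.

For A: n = n₀ − 1ξ → 49.8 = 150.7 − 1ξ, giving ξ = 100.9 mol.
Outlet amounts (n = n₀ + ν ξ):
  A: 150.7 − 1(100.9) = 49.8
  B: 0 + 2(100.9) = 201.8

202 mol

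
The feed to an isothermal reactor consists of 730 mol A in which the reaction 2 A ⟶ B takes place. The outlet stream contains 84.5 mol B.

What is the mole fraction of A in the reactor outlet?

For B: n = n₀ + 1ξ → 84.5 = 0 + 1ξ, giving ξ = 84.5 mol.
Outlet amounts (n = n₀ + ν ξ):
  A: 730 − 2(84.5) = 561
  B: 0 + 1(84.5) = 84.5
Total out = 645.5 mol; y_A = 561 / 645.5 = 0.8691.

0.869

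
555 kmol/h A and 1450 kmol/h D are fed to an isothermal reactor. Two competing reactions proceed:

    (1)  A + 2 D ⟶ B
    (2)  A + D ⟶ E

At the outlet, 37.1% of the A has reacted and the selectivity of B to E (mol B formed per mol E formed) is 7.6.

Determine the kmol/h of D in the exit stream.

Conversion of A: A consumed = 0.371 × 555 = 205.9 kmol/h = 1ξ₁ + 1ξ₂.
Selectivity: 1ξ₁ / (1ξ₂) = 7.6 → ξ₁ = 7.6 ξ₂.
Substitute: (1·7.6 + 1) ξ₂ = 205.9 → ξ₂ = 23.94 kmol/h, ξ₁ = 182 kmol/h.
Outlet amounts (n = n₀ + Σ ν·ξ):
  A: 555 − 1(182) − 1(23.94) = 349.1
  D: 1450 − 2(182) − 1(23.94) = 1062
  B: 0 + 1(182) = 182
  E: 0 + 1(23.94) = 23.94

1060 kmol/h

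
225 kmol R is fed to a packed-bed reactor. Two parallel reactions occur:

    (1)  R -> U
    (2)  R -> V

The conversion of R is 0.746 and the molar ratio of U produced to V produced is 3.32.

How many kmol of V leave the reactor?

Conversion of R: R consumed = 0.746 × 225 = 167.8 kmol = 1ξ₁ + 1ξ₂.
Selectivity: 1ξ₁ / (1ξ₂) = 3.32 → ξ₁ = 3.32 ξ₂.
Substitute: (1·3.32 + 1) ξ₂ = 167.8 → ξ₂ = 38.85 kmol, ξ₁ = 129 kmol.
Outlet amounts (n = n₀ + Σ ν·ξ):
  R: 225 − 1(129) − 1(38.85) = 57.15
  U: 0 + 1(129) = 129
  V: 0 + 1(38.85) = 38.85

38.9 kmol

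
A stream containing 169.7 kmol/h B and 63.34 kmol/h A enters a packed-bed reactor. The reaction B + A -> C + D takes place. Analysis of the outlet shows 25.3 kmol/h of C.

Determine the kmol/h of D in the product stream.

25.3 kmol/h

For C: n = n₀ + 1ξ → 25.3 = 0 + 1ξ, giving ξ = 25.3 kmol/h.
Outlet amounts (n = n₀ + ν ξ):
  B: 169.7 − 1(25.3) = 144.4
  A: 63.34 − 1(25.3) = 38.04
  C: 0 + 1(25.3) = 25.3
  D: 0 + 1(25.3) = 25.3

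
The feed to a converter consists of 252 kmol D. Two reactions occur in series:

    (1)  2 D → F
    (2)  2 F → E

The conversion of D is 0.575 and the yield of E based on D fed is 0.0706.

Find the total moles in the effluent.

Conversion of D: D consumed = 2ξ₁ = 0.575 × 252 → ξ₁ = 72.45 kmol.
Yield of E: 1ξ₂ / 252 = 0.0706 → ξ₂ = 17.79 kmol.
Outlet amounts (n = n₀ + Σ ν·ξ):
  D: 252 − 2(72.45) = 107.1
  F: 0 + 1(72.45) − 2(17.79) = 36.87
  E: 0 + 1(17.79) = 17.79
Total out = 107.1 + 36.87 + 17.79 = 161.8 kmol.

162 kmol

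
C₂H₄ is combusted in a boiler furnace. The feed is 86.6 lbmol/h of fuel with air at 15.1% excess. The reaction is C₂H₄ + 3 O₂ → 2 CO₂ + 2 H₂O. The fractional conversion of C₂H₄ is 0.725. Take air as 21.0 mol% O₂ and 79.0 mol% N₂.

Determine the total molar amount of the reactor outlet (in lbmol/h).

Stoichiometric O₂ = 3 × 86.6 = 259.8 lbmol/h; O₂ fed = 259.8 × 1.151 = 299 lbmol/h.
N₂ fed = 299 × 79/21 = 1125 lbmol/h.
Fuel reacted = 0.725 × 86.6 → ξ = 62.78 lbmol/h.
Outlet (n = n₀ + ν ξ):
  C₂H₄: 86.6 − 1(62.78) = 23.81
  O₂: 299 − 3(62.78) = 110.7
  N₂: 1125 (inert)
  CO₂: 0 + 2(62.78) = 125.6
  H₂O: 0 + 2(62.78) = 125.6
Total out = 23.81 + 110.7 + 1125 + 125.6 + 125.6 = 1511 lbmol/h.

1510 lbmol/h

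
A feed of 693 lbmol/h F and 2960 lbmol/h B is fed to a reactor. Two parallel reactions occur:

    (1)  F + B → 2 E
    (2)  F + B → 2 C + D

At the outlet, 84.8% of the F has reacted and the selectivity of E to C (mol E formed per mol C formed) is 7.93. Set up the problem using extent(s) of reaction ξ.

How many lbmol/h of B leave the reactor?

2370 lbmol/h

Conversion of F: F consumed = 0.848 × 693 = 587.7 lbmol/h = 1ξ₁ + 1ξ₂.
Selectivity: 2ξ₁ / (2ξ₂) = 7.93 → ξ₁ = 7.93 ξ₂.
Substitute: (1·7.93 + 1) ξ₂ = 587.7 → ξ₂ = 65.81 lbmol/h, ξ₁ = 521.9 lbmol/h.
Outlet amounts (n = n₀ + Σ ν·ξ):
  F: 693 − 1(521.9) − 1(65.81) = 105.3
  B: 2960 − 1(521.9) − 1(65.81) = 2372
  E: 0 + 2(521.9) = 1044
  C: 0 + 2(65.81) = 131.6
  D: 0 + 1(65.81) = 65.81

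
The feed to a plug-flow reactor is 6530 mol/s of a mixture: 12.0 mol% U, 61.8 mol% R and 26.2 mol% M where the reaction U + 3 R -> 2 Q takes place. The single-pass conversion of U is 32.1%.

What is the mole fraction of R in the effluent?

0.544

U reacted = 0.321 × 783.6 = 251.5 mol/s; ν_U = −1, so ξ = 251.5/1 = 251.5 mol/s.
Outlet amounts (n = n₀ + ν ξ):
  U: 783.6 − 1(251.5) = 532.1
  R: 4036 − 3(251.5) = 3281
  Q: 0 + 2(251.5) = 503.1
  M: 1711 (inert)
Total out = 6027 mol/s; y_R = 3281 / 6027 = 0.5444.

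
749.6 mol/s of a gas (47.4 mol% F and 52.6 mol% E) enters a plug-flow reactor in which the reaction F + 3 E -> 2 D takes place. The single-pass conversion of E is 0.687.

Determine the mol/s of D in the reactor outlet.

E reacted = 0.687 × 394.3 = 270.9 mol/s; ν_E = −3, so ξ = 270.9/3 = 90.29 mol/s.
Outlet amounts (n = n₀ + ν ξ):
  F: 355.3 − 1(90.29) = 265
  E: 394.3 − 3(90.29) = 123.4
  D: 0 + 2(90.29) = 180.6

181 mol/s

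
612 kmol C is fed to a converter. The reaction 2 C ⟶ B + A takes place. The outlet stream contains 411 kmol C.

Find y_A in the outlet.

For C: n = n₀ − 2ξ → 411 = 612 − 2ξ, giving ξ = 100.5 kmol.
Outlet amounts (n = n₀ + ν ξ):
  C: 612 − 2(100.5) = 411
  B: 0 + 1(100.5) = 100.5
  A: 0 + 1(100.5) = 100.5
Total out = 612 kmol; y_A = 100.5 / 612 = 0.1642.

0.164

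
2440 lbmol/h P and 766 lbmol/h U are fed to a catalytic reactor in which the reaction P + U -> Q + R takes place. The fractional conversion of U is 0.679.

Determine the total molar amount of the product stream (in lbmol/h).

U reacted = 0.679 × 766 = 520.1 lbmol/h; ν_U = −1, so ξ = 520.1/1 = 520.1 lbmol/h.
Outlet amounts (n = n₀ + ν ξ):
  P: 2440 − 1(520.1) = 1920
  U: 766 − 1(520.1) = 245.9
  Q: 0 + 1(520.1) = 520.1
  R: 0 + 1(520.1) = 520.1
Total out = 1920 + 245.9 + 520.1 + 520.1 = 3206 lbmol/h.

3210 lbmol/h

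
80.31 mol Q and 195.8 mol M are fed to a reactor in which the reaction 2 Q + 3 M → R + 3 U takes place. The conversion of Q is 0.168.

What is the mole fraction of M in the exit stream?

0.652

Q reacted = 0.168 × 80.31 = 13.49 mol; ν_Q = −2, so ξ = 13.49/2 = 6.746 mol.
Outlet amounts (n = n₀ + ν ξ):
  Q: 80.31 − 2(6.746) = 66.82
  M: 195.8 − 3(6.746) = 175.6
  R: 0 + 1(6.746) = 6.746
  U: 0 + 3(6.746) = 20.24
Total out = 269.4 mol; y_M = 175.6 / 269.4 = 0.6518.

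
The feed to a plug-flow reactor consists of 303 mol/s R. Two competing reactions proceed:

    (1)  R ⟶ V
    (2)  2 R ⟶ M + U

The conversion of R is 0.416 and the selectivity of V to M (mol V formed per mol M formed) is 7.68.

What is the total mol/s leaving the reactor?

303 mol/s

Conversion of R: R consumed = 0.416 × 303 = 126 mol/s = 1ξ₁ + 2ξ₂.
Selectivity: 1ξ₁ / (1ξ₂) = 7.68 → ξ₁ = 7.68 ξ₂.
Substitute: (1·7.68 + 2) ξ₂ = 126 → ξ₂ = 13.02 mol/s, ξ₁ = 100 mol/s.
Outlet amounts (n = n₀ + Σ ν·ξ):
  R: 303 − 1(100) − 2(13.02) = 177
  V: 0 + 1(100) = 100
  M: 0 + 1(13.02) = 13.02
  U: 0 + 1(13.02) = 13.02
Total out = 177 + 100 + 13.02 + 13.02 = 303 mol/s.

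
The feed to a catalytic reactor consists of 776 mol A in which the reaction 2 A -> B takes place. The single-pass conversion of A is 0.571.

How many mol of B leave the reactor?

A reacted = 0.571 × 776 = 443.1 mol; ν_A = −2, so ξ = 443.1/2 = 221.5 mol.
Outlet amounts (n = n₀ + ν ξ):
  A: 776 − 2(221.5) = 332.9
  B: 0 + 1(221.5) = 221.5

222 mol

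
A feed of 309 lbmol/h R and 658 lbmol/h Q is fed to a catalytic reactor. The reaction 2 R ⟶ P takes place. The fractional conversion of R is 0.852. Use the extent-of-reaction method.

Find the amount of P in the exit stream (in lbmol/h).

132 lbmol/h

R reacted = 0.852 × 309 = 263.3 lbmol/h; ν_R = −2, so ξ = 263.3/2 = 131.6 lbmol/h.
Outlet amounts (n = n₀ + ν ξ):
  R: 309 − 2(131.6) = 45.73
  P: 0 + 1(131.6) = 131.6
  Q: 658 (inert)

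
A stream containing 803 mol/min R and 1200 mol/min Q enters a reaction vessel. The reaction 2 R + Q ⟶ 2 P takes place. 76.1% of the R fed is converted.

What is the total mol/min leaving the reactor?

1700 mol/min

R reacted = 0.761 × 803 = 611.1 mol/min; ν_R = −2, so ξ = 611.1/2 = 305.5 mol/min.
Outlet amounts (n = n₀ + ν ξ):
  R: 803 − 2(305.5) = 191.9
  Q: 1200 − 1(305.5) = 894.5
  P: 0 + 2(305.5) = 611.1
Total out = 191.9 + 894.5 + 611.1 = 1697 mol/min.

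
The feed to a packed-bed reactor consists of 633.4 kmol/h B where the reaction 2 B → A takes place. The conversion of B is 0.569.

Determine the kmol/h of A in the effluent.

180 kmol/h

B reacted = 0.569 × 633.4 = 360.4 kmol/h; ν_B = −2, so ξ = 360.4/2 = 180.2 kmol/h.
Outlet amounts (n = n₀ + ν ξ):
  B: 633.4 − 2(180.2) = 273
  A: 0 + 1(180.2) = 180.2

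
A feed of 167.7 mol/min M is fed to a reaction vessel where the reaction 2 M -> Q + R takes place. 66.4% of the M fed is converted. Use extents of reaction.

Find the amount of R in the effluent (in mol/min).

55.7 mol/min

M reacted = 0.664 × 167.7 = 111.4 mol/min; ν_M = −2, so ξ = 111.4/2 = 55.68 mol/min.
Outlet amounts (n = n₀ + ν ξ):
  M: 167.7 − 2(55.68) = 56.35
  Q: 0 + 1(55.68) = 55.68
  R: 0 + 1(55.68) = 55.68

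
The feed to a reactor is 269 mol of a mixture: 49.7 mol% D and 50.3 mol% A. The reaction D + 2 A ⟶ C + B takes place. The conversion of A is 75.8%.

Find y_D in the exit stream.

0.379

A reacted = 0.758 × 135.3 = 102.6 mol; ν_A = −2, so ξ = 102.6/2 = 51.28 mol.
Outlet amounts (n = n₀ + ν ξ):
  D: 133.7 − 1(51.28) = 82.41
  A: 135.3 − 2(51.28) = 32.74
  C: 0 + 1(51.28) = 51.28
  B: 0 + 1(51.28) = 51.28
Total out = 217.7 mol; y_D = 82.41 / 217.7 = 0.3785.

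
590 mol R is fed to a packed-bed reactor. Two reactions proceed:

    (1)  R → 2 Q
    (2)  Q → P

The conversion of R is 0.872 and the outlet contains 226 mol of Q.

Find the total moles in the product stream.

Conversion of R: R consumed = 1ξ₁ = 0.872 × 590 → ξ₁ = 514.5 mol.
Q balance: n_Q = 0 + 2ξ₁ − 1ξ₂ = 226 → ξ₂ = (2·514.5 − 226)/1 = 803 mol.
Outlet amounts (n = n₀ + Σ ν·ξ):
  R: 590 − 1(514.5) = 75.52
  Q: 0 + 2(514.5) − 1(803) = 226
  P: 0 + 1(803) = 803
Total out = 75.52 + 226 + 803 = 1104 mol.

1100 mol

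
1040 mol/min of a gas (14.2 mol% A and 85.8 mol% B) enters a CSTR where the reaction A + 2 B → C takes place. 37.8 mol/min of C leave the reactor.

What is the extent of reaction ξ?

ξ = 37.8 mol/min

For C: n = n₀ + 1ξ → 37.8 = 0 + 1ξ, giving ξ = 37.8 mol/min.
Outlet amounts (n = n₀ + ν ξ):
  A: 147.7 − 1(37.8) = 109.9
  B: 892.3 − 2(37.8) = 816.7
  C: 0 + 1(37.8) = 37.8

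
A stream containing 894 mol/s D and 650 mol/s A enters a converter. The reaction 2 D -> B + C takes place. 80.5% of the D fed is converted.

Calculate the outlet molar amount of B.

360 mol/s

D reacted = 0.805 × 894 = 719.7 mol/s; ν_D = −2, so ξ = 719.7/2 = 359.8 mol/s.
Outlet amounts (n = n₀ + ν ξ):
  D: 894 − 2(359.8) = 174.3
  B: 0 + 1(359.8) = 359.8
  C: 0 + 1(359.8) = 359.8
  A: 650 (inert)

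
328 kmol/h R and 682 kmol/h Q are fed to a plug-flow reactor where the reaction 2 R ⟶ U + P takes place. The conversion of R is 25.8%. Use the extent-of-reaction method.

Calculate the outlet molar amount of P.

R reacted = 0.258 × 328 = 84.62 kmol/h; ν_R = −2, so ξ = 84.62/2 = 42.31 kmol/h.
Outlet amounts (n = n₀ + ν ξ):
  R: 328 − 2(42.31) = 243.4
  U: 0 + 1(42.31) = 42.31
  P: 0 + 1(42.31) = 42.31
  Q: 682 (inert)

42.3 kmol/h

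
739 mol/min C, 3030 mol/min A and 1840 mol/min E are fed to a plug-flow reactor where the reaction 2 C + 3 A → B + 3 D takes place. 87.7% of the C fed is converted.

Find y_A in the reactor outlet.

C reacted = 0.877 × 739 = 648.1 mol/min; ν_C = −2, so ξ = 648.1/2 = 324.1 mol/min.
Outlet amounts (n = n₀ + ν ξ):
  C: 739 − 2(324.1) = 90.9
  A: 3030 − 3(324.1) = 2058
  B: 0 + 1(324.1) = 324.1
  D: 0 + 3(324.1) = 972.2
  E: 1840 (inert)
Total out = 5285 mol/min; y_A = 2058 / 5285 = 0.3894.

0.389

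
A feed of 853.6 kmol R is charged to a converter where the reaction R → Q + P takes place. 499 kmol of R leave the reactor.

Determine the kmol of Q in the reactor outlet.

For R: n = n₀ − 1ξ → 499 = 853.6 − 1ξ, giving ξ = 354.6 kmol.
Outlet amounts (n = n₀ + ν ξ):
  R: 853.6 − 1(354.6) = 499
  Q: 0 + 1(354.6) = 354.6
  P: 0 + 1(354.6) = 354.6

355 kmol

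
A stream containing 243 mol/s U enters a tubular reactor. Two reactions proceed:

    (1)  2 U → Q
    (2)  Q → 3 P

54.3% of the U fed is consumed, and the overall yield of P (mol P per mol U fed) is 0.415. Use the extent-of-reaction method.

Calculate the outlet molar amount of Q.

32.4 mol/s

Conversion of U: U consumed = 2ξ₁ = 0.543 × 243 → ξ₁ = 65.97 mol/s.
Yield of P: 3ξ₂ / 243 = 0.415 → ξ₂ = 33.62 mol/s.
Outlet amounts (n = n₀ + Σ ν·ξ):
  U: 243 − 2(65.97) = 111.1
  Q: 0 + 1(65.97) − 1(33.62) = 32.36
  P: 0 + 3(33.62) = 100.8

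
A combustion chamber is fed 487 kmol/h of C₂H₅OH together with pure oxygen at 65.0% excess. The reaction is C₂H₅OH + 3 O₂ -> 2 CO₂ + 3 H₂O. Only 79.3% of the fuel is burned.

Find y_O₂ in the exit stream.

Stoichiometric O₂ = 3 × 487 = 1461 kmol/h; O₂ fed = 1461 × 1.650 = 2411 kmol/h.
Fuel reacted = 0.793 × 487 → ξ = 386.2 kmol/h.
Outlet (n = n₀ + ν ξ):
  C₂H₅OH: 487 − 1(386.2) = 100.8
  O₂: 2411 − 3(386.2) = 1252
  CO₂: 0 + 2(386.2) = 772.4
  H₂O: 0 + 3(386.2) = 1159
Total out = 3284 kmol/h; y_O₂ = 1252 / 3284 = 0.3813.

0.381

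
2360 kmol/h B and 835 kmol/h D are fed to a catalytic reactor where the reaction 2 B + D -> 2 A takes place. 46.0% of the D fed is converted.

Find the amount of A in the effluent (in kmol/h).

D reacted = 0.46 × 835 = 384.1 kmol/h; ν_D = −1, so ξ = 384.1/1 = 384.1 kmol/h.
Outlet amounts (n = n₀ + ν ξ):
  B: 2360 − 2(384.1) = 1592
  D: 835 − 1(384.1) = 450.9
  A: 0 + 2(384.1) = 768.2

768 kmol/h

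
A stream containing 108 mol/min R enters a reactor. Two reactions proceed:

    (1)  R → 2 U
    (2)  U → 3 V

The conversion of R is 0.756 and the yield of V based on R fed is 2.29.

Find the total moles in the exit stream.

355 mol/min

Conversion of R: R consumed = 1ξ₁ = 0.756 × 108 → ξ₁ = 81.65 mol/min.
Yield of V: 3ξ₂ / 108 = 2.29 → ξ₂ = 82.44 mol/min.
Outlet amounts (n = n₀ + Σ ν·ξ):
  R: 108 − 1(81.65) = 26.35
  U: 0 + 2(81.65) − 1(82.44) = 80.86
  V: 0 + 3(82.44) = 247.3
Total out = 26.35 + 80.86 + 247.3 = 354.5 mol/min.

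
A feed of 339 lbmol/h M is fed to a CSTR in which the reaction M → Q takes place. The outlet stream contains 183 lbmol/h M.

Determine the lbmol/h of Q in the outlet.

For M: n = n₀ − 1ξ → 183 = 339 − 1ξ, giving ξ = 156 lbmol/h.
Outlet amounts (n = n₀ + ν ξ):
  M: 339 − 1(156) = 183
  Q: 0 + 1(156) = 156

156 lbmol/h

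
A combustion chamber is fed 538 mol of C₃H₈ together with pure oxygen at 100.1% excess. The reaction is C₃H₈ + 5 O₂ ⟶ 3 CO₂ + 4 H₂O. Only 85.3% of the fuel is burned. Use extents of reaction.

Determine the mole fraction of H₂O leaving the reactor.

0.288

Stoichiometric O₂ = 5 × 538 = 2690 mol; O₂ fed = 2690 × 2.001 = 5383 mol.
Fuel reacted = 0.853 × 538 → ξ = 458.9 mol.
Outlet (n = n₀ + ν ξ):
  C₃H₈: 538 − 1(458.9) = 79.09
  O₂: 5383 − 5(458.9) = 3088
  CO₂: 0 + 3(458.9) = 1377
  H₂O: 0 + 4(458.9) = 1836
Total out = 6380 mol; y_H₂O = 1836 / 6380 = 0.2877.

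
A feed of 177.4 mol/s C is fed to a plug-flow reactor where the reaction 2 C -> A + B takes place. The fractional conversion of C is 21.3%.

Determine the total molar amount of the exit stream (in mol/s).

C reacted = 0.213 × 177.4 = 37.79 mol/s; ν_C = −2, so ξ = 37.79/2 = 18.89 mol/s.
Outlet amounts (n = n₀ + ν ξ):
  C: 177.4 − 2(18.89) = 139.6
  A: 0 + 1(18.89) = 18.89
  B: 0 + 1(18.89) = 18.89
Total out = 139.6 + 18.89 + 18.89 = 177.4 mol/s.

177 mol/s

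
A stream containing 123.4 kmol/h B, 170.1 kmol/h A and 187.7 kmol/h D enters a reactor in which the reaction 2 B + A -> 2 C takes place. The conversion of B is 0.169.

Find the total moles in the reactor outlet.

B reacted = 0.169 × 123.4 = 20.85 kmol/h; ν_B = −2, so ξ = 20.85/2 = 10.43 kmol/h.
Outlet amounts (n = n₀ + ν ξ):
  B: 123.4 − 2(10.43) = 102.5
  A: 170.1 − 1(10.43) = 159.7
  C: 0 + 2(10.43) = 20.85
  D: 187.7 (inert)
Total out = 102.5 + 159.7 + 20.85 + 187.7 = 470.8 kmol/h.

471 kmol/h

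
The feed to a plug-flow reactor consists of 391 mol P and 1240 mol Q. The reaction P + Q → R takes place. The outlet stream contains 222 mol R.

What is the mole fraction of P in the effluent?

0.12

For R: n = n₀ + 1ξ → 222 = 0 + 1ξ, giving ξ = 222 mol.
Outlet amounts (n = n₀ + ν ξ):
  P: 391 − 1(222) = 169
  Q: 1240 − 1(222) = 1018
  R: 0 + 1(222) = 222
Total out = 1409 mol; y_P = 169 / 1409 = 0.1199.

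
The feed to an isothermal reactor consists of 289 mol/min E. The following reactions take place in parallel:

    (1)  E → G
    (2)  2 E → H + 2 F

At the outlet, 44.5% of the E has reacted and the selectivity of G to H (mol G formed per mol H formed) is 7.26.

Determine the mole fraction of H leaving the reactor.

Conversion of E: E consumed = 0.445 × 289 = 128.6 mol/min = 1ξ₁ + 2ξ₂.
Selectivity: 1ξ₁ / (1ξ₂) = 7.26 → ξ₁ = 7.26 ξ₂.
Substitute: (1·7.26 + 2) ξ₂ = 128.6 → ξ₂ = 13.89 mol/min, ξ₁ = 100.8 mol/min.
Outlet amounts (n = n₀ + Σ ν·ξ):
  E: 289 − 1(100.8) − 2(13.89) = 160.4
  G: 0 + 1(100.8) = 100.8
  H: 0 + 1(13.89) = 13.89
  F: 0 + 2(13.89) = 27.78
Total out = 302.9 mol/min; y_H = 13.89 / 302.9 = 0.04585.

0.0459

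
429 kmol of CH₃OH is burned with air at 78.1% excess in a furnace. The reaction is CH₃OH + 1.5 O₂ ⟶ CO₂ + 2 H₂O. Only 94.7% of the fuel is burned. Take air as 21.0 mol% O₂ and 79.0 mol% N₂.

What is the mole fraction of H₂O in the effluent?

0.133

Stoichiometric O₂ = 1.5 × 429 = 643.5 kmol; O₂ fed = 643.5 × 1.781 = 1146 kmol.
N₂ fed = 1146 × 79/21 = 4311 kmol.
Fuel reacted = 0.947 × 429 → ξ = 406.3 kmol.
Outlet (n = n₀ + ν ξ):
  CH₃OH: 429 − 1(406.3) = 22.74
  O₂: 1146 − 1.5(406.3) = 536.7
  N₂: 4311 (inert)
  CO₂: 0 + 1(406.3) = 406.3
  H₂O: 0 + 2(406.3) = 812.5
Total out = 6090 kmol; y_H₂O = 812.5 / 6090 = 0.1334.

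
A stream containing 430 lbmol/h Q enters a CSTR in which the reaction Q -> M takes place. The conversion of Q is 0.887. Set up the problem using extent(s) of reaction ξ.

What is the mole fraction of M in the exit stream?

Q reacted = 0.887 × 430 = 381.4 lbmol/h; ν_Q = −1, so ξ = 381.4/1 = 381.4 lbmol/h.
Outlet amounts (n = n₀ + ν ξ):
  Q: 430 − 1(381.4) = 48.59
  M: 0 + 1(381.4) = 381.4
Total out = 430 lbmol/h; y_M = 381.4 / 430 = 0.887.

0.887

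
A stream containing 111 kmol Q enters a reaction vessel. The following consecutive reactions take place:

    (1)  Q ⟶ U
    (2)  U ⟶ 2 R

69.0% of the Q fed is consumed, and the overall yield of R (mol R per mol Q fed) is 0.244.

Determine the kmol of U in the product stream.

Conversion of Q: Q consumed = 1ξ₁ = 0.69 × 111 → ξ₁ = 76.59 kmol.
Yield of R: 2ξ₂ / 111 = 0.244 → ξ₂ = 13.54 kmol.
Outlet amounts (n = n₀ + Σ ν·ξ):
  Q: 111 − 1(76.59) = 34.41
  U: 0 + 1(76.59) − 1(13.54) = 63.05
  R: 0 + 2(13.54) = 27.08

63 kmol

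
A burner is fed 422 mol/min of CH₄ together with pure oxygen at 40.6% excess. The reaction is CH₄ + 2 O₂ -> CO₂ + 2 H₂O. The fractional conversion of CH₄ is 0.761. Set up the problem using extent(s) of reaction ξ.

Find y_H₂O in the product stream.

0.399

Stoichiometric O₂ = 2 × 422 = 844 mol/min; O₂ fed = 844 × 1.406 = 1187 mol/min.
Fuel reacted = 0.761 × 422 → ξ = 321.1 mol/min.
Outlet (n = n₀ + ν ξ):
  CH₄: 422 − 1(321.1) = 100.9
  O₂: 1187 − 2(321.1) = 544.4
  CO₂: 0 + 1(321.1) = 321.1
  H₂O: 0 + 2(321.1) = 642.3
Total out = 1609 mol/min; y_H₂O = 642.3 / 1609 = 0.3993.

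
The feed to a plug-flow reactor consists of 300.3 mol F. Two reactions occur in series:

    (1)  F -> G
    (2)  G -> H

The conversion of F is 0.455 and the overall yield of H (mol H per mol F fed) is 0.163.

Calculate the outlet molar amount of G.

Conversion of F: F consumed = 1ξ₁ = 0.455 × 300.3 → ξ₁ = 136.6 mol.
Yield of H: 1ξ₂ / 300.3 = 0.163 → ξ₂ = 48.95 mol.
Outlet amounts (n = n₀ + Σ ν·ξ):
  F: 300.3 − 1(136.6) = 163.7
  G: 0 + 1(136.6) − 1(48.95) = 87.69
  H: 0 + 1(48.95) = 48.95

87.7 mol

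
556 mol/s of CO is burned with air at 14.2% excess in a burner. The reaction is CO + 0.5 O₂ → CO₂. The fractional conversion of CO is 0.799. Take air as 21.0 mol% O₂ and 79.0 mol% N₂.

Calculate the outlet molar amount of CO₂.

444 mol/s

Stoichiometric O₂ = 0.5 × 556 = 278 mol/s; O₂ fed = 278 × 1.142 = 317.5 mol/s.
N₂ fed = 317.5 × 79/21 = 1194 mol/s.
Fuel reacted = 0.799 × 556 → ξ = 444.2 mol/s.
Outlet (n = n₀ + ν ξ):
  CO: 556 − 1(444.2) = 111.8
  O₂: 317.5 − 0.5(444.2) = 95.35
  N₂: 1194 (inert)
  CO₂: 0 + 1(444.2) = 444.2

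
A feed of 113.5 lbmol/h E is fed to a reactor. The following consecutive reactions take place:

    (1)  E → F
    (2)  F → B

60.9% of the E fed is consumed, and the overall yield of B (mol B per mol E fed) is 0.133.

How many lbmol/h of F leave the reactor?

54 lbmol/h

Conversion of E: E consumed = 1ξ₁ = 0.609 × 113.5 → ξ₁ = 69.12 lbmol/h.
Yield of B: 1ξ₂ / 113.5 = 0.133 → ξ₂ = 15.1 lbmol/h.
Outlet amounts (n = n₀ + Σ ν·ξ):
  E: 113.5 − 1(69.12) = 44.38
  F: 0 + 1(69.12) − 1(15.1) = 54.03
  B: 0 + 1(15.1) = 15.1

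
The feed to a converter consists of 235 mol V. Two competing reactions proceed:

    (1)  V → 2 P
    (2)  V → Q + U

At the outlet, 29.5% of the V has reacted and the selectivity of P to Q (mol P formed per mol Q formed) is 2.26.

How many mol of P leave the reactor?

Conversion of V: V consumed = 0.295 × 235 = 69.33 mol = 1ξ₁ + 1ξ₂.
Selectivity: 2ξ₁ / (1ξ₂) = 2.26 → ξ₁ = 1.13 ξ₂.
Substitute: (1·1.13 + 1) ξ₂ = 69.33 → ξ₂ = 32.55 mol, ξ₁ = 36.78 mol.
Outlet amounts (n = n₀ + Σ ν·ξ):
  V: 235 − 1(36.78) − 1(32.55) = 165.7
  P: 0 + 2(36.78) = 73.56
  Q: 0 + 1(32.55) = 32.55
  U: 0 + 1(32.55) = 32.55

73.6 mol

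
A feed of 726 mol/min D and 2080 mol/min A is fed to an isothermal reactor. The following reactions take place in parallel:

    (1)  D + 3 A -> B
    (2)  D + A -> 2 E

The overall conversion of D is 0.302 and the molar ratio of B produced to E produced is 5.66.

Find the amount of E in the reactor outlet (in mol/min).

35.6 mol/min

Conversion of D: D consumed = 0.302 × 726 = 219.3 mol/min = 1ξ₁ + 1ξ₂.
Selectivity: 1ξ₁ / (2ξ₂) = 5.66 → ξ₁ = 11.32 ξ₂.
Substitute: (1·11.32 + 1) ξ₂ = 219.3 → ξ₂ = 17.8 mol/min, ξ₁ = 201.5 mol/min.
Outlet amounts (n = n₀ + Σ ν·ξ):
  D: 726 − 1(201.5) − 1(17.8) = 506.7
  A: 2080 − 3(201.5) − 1(17.8) = 1458
  B: 0 + 1(201.5) = 201.5
  E: 0 + 2(17.8) = 35.59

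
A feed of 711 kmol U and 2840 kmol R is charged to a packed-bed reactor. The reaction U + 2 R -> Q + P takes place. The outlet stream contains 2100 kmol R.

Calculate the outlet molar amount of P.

370 kmol

For R: n = n₀ − 2ξ → 2100 = 2840 − 2ξ, giving ξ = 370 kmol.
Outlet amounts (n = n₀ + ν ξ):
  U: 711 − 1(370) = 341
  R: 2840 − 2(370) = 2100
  Q: 0 + 1(370) = 370
  P: 0 + 1(370) = 370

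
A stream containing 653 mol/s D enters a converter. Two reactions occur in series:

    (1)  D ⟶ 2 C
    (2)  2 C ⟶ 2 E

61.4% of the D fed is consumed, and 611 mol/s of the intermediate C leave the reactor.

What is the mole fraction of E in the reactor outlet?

Conversion of D: D consumed = 1ξ₁ = 0.614 × 653 → ξ₁ = 400.9 mol/s.
C balance: n_C = 0 + 2ξ₁ − 2ξ₂ = 611 → ξ₂ = (2·400.9 − 611)/2 = 95.44 mol/s.
Outlet amounts (n = n₀ + Σ ν·ξ):
  D: 653 − 1(400.9) = 252.1
  C: 0 + 2(400.9) − 2(95.44) = 611
  E: 0 + 2(95.44) = 190.9
Total out = 1054 mol/s; y_E = 190.9 / 1054 = 0.1811.

0.181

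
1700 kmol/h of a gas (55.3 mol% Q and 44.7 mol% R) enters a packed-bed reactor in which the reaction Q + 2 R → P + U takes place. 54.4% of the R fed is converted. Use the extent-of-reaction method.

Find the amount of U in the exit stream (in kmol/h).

207 kmol/h

R reacted = 0.544 × 759.9 = 413.4 kmol/h; ν_R = −2, so ξ = 413.4/2 = 206.7 kmol/h.
Outlet amounts (n = n₀ + ν ξ):
  Q: 940.1 − 1(206.7) = 733.4
  R: 759.9 − 2(206.7) = 346.5
  P: 0 + 1(206.7) = 206.7
  U: 0 + 1(206.7) = 206.7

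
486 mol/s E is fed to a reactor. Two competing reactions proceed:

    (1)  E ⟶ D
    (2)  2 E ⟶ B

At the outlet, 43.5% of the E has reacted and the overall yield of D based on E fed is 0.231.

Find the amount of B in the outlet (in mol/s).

Yield of D: 1ξ₁ / 486 = 0.231 → ξ₁ = 112.3 mol/s.
Conversion of E: 1ξ₁ + 2ξ₂ = 0.435 × 486 = 211.4 → ξ₂ = 49.57 mol/s.
Outlet amounts (n = n₀ + Σ ν·ξ):
  E: 486 − 1(112.3) − 2(49.57) = 274.6
  D: 0 + 1(112.3) = 112.3
  B: 0 + 1(49.57) = 49.57

49.6 mol/s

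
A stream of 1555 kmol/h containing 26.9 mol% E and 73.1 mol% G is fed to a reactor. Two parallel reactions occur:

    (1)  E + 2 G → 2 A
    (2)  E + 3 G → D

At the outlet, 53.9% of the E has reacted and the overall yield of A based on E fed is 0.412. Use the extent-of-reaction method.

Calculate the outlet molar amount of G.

546 kmol/h

Yield of A: 2ξ₁ / 418.3 = 0.412 → ξ₁ = 86.17 kmol/h.
Conversion of E: 1ξ₁ + 1ξ₂ = 0.539 × 418.3 = 225.5 → ξ₂ = 139.3 kmol/h.
Outlet amounts (n = n₀ + Σ ν·ξ):
  E: 418.3 − 1(86.17) − 1(139.3) = 192.8
  G: 1137 − 2(86.17) − 3(139.3) = 546.5
  A: 0 + 2(86.17) = 172.3
  D: 0 + 1(139.3) = 139.3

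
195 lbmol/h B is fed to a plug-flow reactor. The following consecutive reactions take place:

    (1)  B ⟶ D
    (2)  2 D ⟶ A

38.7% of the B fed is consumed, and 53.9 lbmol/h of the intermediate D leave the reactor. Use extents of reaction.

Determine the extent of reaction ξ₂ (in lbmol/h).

ξ₂ = 10.8 lbmol/h

Conversion of B: B consumed = 1ξ₁ = 0.387 × 195 → ξ₁ = 75.47 lbmol/h.
D balance: n_D = 0 + 1ξ₁ − 2ξ₂ = 53.9 → ξ₂ = (1·75.47 − 53.9)/2 = 10.78 lbmol/h.
Outlet amounts (n = n₀ + Σ ν·ξ):
  B: 195 − 1(75.47) = 119.5
  D: 0 + 1(75.47) − 2(10.78) = 53.9
  A: 0 + 1(10.78) = 10.78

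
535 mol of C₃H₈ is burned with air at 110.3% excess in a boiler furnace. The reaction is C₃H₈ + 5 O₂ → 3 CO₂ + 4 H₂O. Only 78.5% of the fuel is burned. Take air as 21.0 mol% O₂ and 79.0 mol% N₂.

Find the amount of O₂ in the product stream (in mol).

Stoichiometric O₂ = 5 × 535 = 2675 mol; O₂ fed = 2675 × 2.103 = 5626 mol.
N₂ fed = 5626 × 79/21 = 21160 mol.
Fuel reacted = 0.785 × 535 → ξ = 420 mol.
Outlet (n = n₀ + ν ξ):
  C₃H₈: 535 − 1(420) = 115
  O₂: 5626 − 5(420) = 3526
  N₂: 21160 (inert)
  CO₂: 0 + 3(420) = 1260
  H₂O: 0 + 4(420) = 1680

3530 mol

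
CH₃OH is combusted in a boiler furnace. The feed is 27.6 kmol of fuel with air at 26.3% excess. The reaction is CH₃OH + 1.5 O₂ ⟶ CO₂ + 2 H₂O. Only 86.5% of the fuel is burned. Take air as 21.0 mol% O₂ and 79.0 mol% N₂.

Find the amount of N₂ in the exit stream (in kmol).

197 kmol

Stoichiometric O₂ = 1.5 × 27.6 = 41.4 kmol; O₂ fed = 41.4 × 1.263 = 52.29 kmol.
N₂ fed = 52.29 × 79/21 = 196.7 kmol.
Fuel reacted = 0.865 × 27.6 → ξ = 23.87 kmol.
Outlet (n = n₀ + ν ξ):
  CH₃OH: 27.6 − 1(23.87) = 3.726
  O₂: 52.29 − 1.5(23.87) = 16.48
  N₂: 196.7 (inert)
  CO₂: 0 + 1(23.87) = 23.87
  H₂O: 0 + 2(23.87) = 47.75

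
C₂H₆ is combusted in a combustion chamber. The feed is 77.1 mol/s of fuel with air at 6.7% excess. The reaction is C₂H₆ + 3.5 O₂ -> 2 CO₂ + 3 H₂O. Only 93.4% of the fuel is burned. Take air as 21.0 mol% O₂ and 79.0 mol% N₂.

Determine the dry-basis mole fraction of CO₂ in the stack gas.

Stoichiometric O₂ = 3.5 × 77.1 = 269.8 mol/s; O₂ fed = 269.8 × 1.067 = 287.9 mol/s.
N₂ fed = 287.9 × 79/21 = 1083 mol/s.
Fuel reacted = 0.934 × 77.1 → ξ = 72.01 mol/s.
Outlet (n = n₀ + ν ξ):
  C₂H₆: 77.1 − 1(72.01) = 5.089
  O₂: 287.9 − 3.5(72.01) = 35.89
  N₂: 1083 (inert)
  CO₂: 0 + 2(72.01) = 144
  H₂O: 0 + 3(72.01) = 216
Dry total = 1268 mol/s; y_CO₂ (dry) = 144 / 1268 = 0.1136.

0.114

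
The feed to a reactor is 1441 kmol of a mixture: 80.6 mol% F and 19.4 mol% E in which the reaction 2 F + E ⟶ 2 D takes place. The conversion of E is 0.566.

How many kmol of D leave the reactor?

316 kmol

E reacted = 0.566 × 279.6 = 158.2 kmol; ν_E = −1, so ξ = 158.2/1 = 158.2 kmol.
Outlet amounts (n = n₀ + ν ξ):
  F: 1161 − 2(158.2) = 845
  E: 279.6 − 1(158.2) = 121.3
  D: 0 + 2(158.2) = 316.5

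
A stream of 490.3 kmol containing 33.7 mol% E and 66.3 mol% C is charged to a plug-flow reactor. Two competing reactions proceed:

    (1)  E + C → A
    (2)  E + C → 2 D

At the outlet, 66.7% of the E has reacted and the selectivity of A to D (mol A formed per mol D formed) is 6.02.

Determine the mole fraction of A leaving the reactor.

Conversion of E: E consumed = 0.667 × 165.2 = 110.2 kmol = 1ξ₁ + 1ξ₂.
Selectivity: 1ξ₁ / (2ξ₂) = 6.02 → ξ₁ = 12.04 ξ₂.
Substitute: (1·12.04 + 1) ξ₂ = 110.2 → ξ₂ = 8.452 kmol, ξ₁ = 101.8 kmol.
Outlet amounts (n = n₀ + Σ ν·ξ):
  E: 165.2 − 1(101.8) − 1(8.452) = 55.02
  C: 325.1 − 1(101.8) − 1(8.452) = 214.9
  A: 0 + 1(101.8) = 101.8
  D: 0 + 2(8.452) = 16.9
Total out = 388.5 kmol; y_A = 101.8 / 388.5 = 0.2619.

0.262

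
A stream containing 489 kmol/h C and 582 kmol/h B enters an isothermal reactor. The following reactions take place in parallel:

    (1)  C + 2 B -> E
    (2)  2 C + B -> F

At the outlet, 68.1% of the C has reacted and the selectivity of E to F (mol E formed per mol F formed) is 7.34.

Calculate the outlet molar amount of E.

Conversion of C: C consumed = 0.681 × 489 = 333 kmol/h = 1ξ₁ + 2ξ₂.
Selectivity: 1ξ₁ / (1ξ₂) = 7.34 → ξ₁ = 7.34 ξ₂.
Substitute: (1·7.34 + 2) ξ₂ = 333 → ξ₂ = 35.65 kmol/h, ξ₁ = 261.7 kmol/h.
Outlet amounts (n = n₀ + Σ ν·ξ):
  C: 489 − 1(261.7) − 2(35.65) = 156
  B: 582 − 2(261.7) − 1(35.65) = 22.94
  E: 0 + 1(261.7) = 261.7
  F: 0 + 1(35.65) = 35.65

262 kmol/h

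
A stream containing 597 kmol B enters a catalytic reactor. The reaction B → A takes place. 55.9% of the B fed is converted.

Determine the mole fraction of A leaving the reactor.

0.559

B reacted = 0.559 × 597 = 333.7 kmol; ν_B = −1, so ξ = 333.7/1 = 333.7 kmol.
Outlet amounts (n = n₀ + ν ξ):
  B: 597 − 1(333.7) = 263.3
  A: 0 + 1(333.7) = 333.7
Total out = 597 kmol; y_A = 333.7 / 597 = 0.559.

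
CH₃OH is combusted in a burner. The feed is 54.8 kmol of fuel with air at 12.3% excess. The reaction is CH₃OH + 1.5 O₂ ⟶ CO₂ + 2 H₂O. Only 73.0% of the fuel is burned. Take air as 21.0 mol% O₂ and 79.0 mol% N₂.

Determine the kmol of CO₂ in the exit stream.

40 kmol

Stoichiometric O₂ = 1.5 × 54.8 = 82.2 kmol; O₂ fed = 82.2 × 1.123 = 92.31 kmol.
N₂ fed = 92.31 × 79/21 = 347.3 kmol.
Fuel reacted = 0.73 × 54.8 → ξ = 40 kmol.
Outlet (n = n₀ + ν ξ):
  CH₃OH: 54.8 − 1(40) = 14.8
  O₂: 92.31 − 1.5(40) = 32.3
  N₂: 347.3 (inert)
  CO₂: 0 + 1(40) = 40
  H₂O: 0 + 2(40) = 80.01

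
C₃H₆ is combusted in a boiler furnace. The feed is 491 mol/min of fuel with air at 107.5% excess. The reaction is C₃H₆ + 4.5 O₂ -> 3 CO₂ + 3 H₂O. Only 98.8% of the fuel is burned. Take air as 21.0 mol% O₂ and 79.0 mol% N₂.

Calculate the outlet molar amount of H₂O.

Stoichiometric O₂ = 4.5 × 491 = 2210 mol/min; O₂ fed = 2210 × 2.075 = 4585 mol/min.
N₂ fed = 4585 × 79/21 = 17250 mol/min.
Fuel reacted = 0.988 × 491 → ξ = 485.1 mol/min.
Outlet (n = n₀ + ν ξ):
  C₃H₆: 491 − 1(485.1) = 5.892
  O₂: 4585 − 4.5(485.1) = 2402
  N₂: 17250 (inert)
  CO₂: 0 + 3(485.1) = 1455
  H₂O: 0 + 3(485.1) = 1455

1460 mol/min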